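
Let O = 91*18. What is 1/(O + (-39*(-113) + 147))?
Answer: 1/6192 ≈ 0.00016150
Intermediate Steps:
O = 1638
1/(O + (-39*(-113) + 147)) = 1/(1638 + (-39*(-113) + 147)) = 1/(1638 + (4407 + 147)) = 1/(1638 + 4554) = 1/6192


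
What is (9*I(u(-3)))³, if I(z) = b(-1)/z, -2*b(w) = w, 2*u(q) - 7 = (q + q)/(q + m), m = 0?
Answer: 1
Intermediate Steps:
u(q) = 9/2 (u(q) = 7/2 + ((q + q)/(q + 0))/2 = 7/2 + ((2*q)/q)/2 = 7/2 + (½)*2 = 7/2 + 1 = 9/2)
b(w) = -w/2
I(z) = 1/(2*z) (I(z) = (-½*(-1))/z = 1/(2*z))
(9*I(u(-3)))³ = (9*(1/(2*(9/2))))³ = (9*((½)*(2/9)))³ = (9*(⅑))³ = 1³ = 1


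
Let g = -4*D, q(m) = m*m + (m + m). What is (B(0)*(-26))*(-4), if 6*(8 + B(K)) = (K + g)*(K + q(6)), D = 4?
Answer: -14144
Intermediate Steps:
q(m) = m² + 2*m
g = -16 (g = -4*4 = -16)
B(K) = -8 + (-16 + K)*(48 + K)/6 (B(K) = -8 + ((K - 16)*(K + 6*(2 + 6)))/6 = -8 + ((-16 + K)*(K + 6*8))/6 = -8 + ((-16 + K)*(K + 48))/6 = -8 + ((-16 + K)*(48 + K))/6 = -8 + (-16 + K)*(48 + K)/6)
(B(0)*(-26))*(-4) = ((-136 + (⅙)*0² + (16/3)*0)*(-26))*(-4) = ((-136 + (⅙)*0 + 0)*(-26))*(-4) = ((-136 + 0 + 0)*(-26))*(-4) = -136*(-26)*(-4) = 3536*(-4) = -14144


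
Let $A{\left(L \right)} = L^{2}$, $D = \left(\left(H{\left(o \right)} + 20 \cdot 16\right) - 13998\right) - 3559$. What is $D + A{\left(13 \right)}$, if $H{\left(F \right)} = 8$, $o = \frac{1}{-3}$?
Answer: $-17060$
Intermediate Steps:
$o = - \frac{1}{3} \approx -0.33333$
$D = -17229$ ($D = \left(\left(8 + 20 \cdot 16\right) - 13998\right) - 3559 = \left(\left(8 + 320\right) - 13998\right) - 3559 = \left(328 - 13998\right) - 3559 = -13670 - 3559 = -17229$)
$D + A{\left(13 \right)} = -17229 + 13^{2} = -17229 + 169 = -17060$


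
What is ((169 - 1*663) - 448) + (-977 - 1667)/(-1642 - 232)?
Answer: -881332/937 ≈ -940.59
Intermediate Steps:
((169 - 1*663) - 448) + (-977 - 1667)/(-1642 - 232) = ((169 - 663) - 448) - 2644/(-1874) = (-494 - 448) - 2644*(-1/1874) = -942 + 1322/937 = -881332/937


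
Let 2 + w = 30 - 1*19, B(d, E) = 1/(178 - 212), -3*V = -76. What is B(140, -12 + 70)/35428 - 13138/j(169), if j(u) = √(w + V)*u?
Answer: -1/1204552 - 13138*√309/17407 ≈ -13.267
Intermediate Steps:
V = 76/3 (V = -⅓*(-76) = 76/3 ≈ 25.333)
B(d, E) = -1/34 (B(d, E) = 1/(-34) = -1/34)
w = 9 (w = -2 + (30 - 1*19) = -2 + (30 - 19) = -2 + 11 = 9)
j(u) = u*√309/3 (j(u) = √(9 + 76/3)*u = √(103/3)*u = (√309/3)*u = u*√309/3)
B(140, -12 + 70)/35428 - 13138/j(169) = -1/34/35428 - 13138*√309/17407 = -1/34*1/35428 - 13138*√309/17407 = -1/1204552 - 13138*√309/17407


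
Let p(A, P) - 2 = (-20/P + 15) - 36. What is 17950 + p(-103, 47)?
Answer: 842737/47 ≈ 17931.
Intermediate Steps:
p(A, P) = -19 - 20/P (p(A, P) = 2 + ((-20/P + 15) - 36) = 2 + ((15 - 20/P) - 36) = 2 + (-21 - 20/P) = -19 - 20/P)
17950 + p(-103, 47) = 17950 + (-19 - 20/47) = 17950 - 913/47 = 842737/47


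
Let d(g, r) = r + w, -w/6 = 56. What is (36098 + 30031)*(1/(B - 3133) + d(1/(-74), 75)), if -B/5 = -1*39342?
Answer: -3341074879884/193577 ≈ -1.7260e+7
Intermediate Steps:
w = -336 (w = -6*56 = -336)
B = 196710 (B = -(-5)*39342 = -5*(-39342) = 196710)
d(g, r) = -336 + r (d(g, r) = r - 336 = -336 + r)
(36098 + 30031)*(1/(B - 3133) + d(1/(-74), 75)) = (36098 + 30031)*(1/(196710 - 3133) + (-336 + 75)) = 66129*(1/193577 - 261) = 66129*(-50523596/193577) = -3341074879884/193577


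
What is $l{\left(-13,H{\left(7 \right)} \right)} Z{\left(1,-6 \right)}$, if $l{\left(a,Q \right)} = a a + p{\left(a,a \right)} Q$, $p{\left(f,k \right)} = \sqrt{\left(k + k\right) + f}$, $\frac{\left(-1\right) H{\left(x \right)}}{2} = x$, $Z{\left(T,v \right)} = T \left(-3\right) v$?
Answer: $3042 - 252 i \sqrt{39} \approx 3042.0 - 1573.7 i$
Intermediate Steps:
$Z{\left(T,v \right)} = - 3 T v$
$H{\left(x \right)} = - 2 x$
$p{\left(f,k \right)} = \sqrt{f + 2 k}$ ($p{\left(f,k \right)} = \sqrt{2 k + f} = \sqrt{f + 2 k}$)
$l{\left(a,Q \right)} = a^{2} + Q \sqrt{3} \sqrt{a}$ ($l{\left(a,Q \right)} = a a + \sqrt{a + 2 a} Q = a^{2} + \sqrt{3 a} Q = a^{2} + \sqrt{3} \sqrt{a} Q = a^{2} + Q \sqrt{3} \sqrt{a}$)
$l{\left(-13,H{\left(7 \right)} \right)} Z{\left(1,-6 \right)} = \left(\left(-13\right)^{2} + \left(-2\right) 7 \sqrt{3} \sqrt{-13}\right) \left(\left(-3\right) 1 \left(-6\right)\right) = \left(169 - 14 \sqrt{3} i \sqrt{13}\right) 18 = \left(169 - 14 i \sqrt{39}\right) 18 = 3042 - 252 i \sqrt{39}$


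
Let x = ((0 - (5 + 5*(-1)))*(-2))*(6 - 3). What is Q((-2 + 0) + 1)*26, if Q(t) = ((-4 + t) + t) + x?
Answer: -156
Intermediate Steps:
x = 0 (x = ((0 - (5 - 5))*(-2))*3 = ((0 - 1*0)*(-2))*3 = ((0 + 0)*(-2))*3 = (0*(-2))*3 = 0*3 = 0)
Q(t) = -4 + 2*t (Q(t) = ((-4 + t) + t) + 0 = (-4 + 2*t) + 0 = -4 + 2*t)
Q((-2 + 0) + 1)*26 = (-4 + 2*((-2 + 0) + 1))*26 = (-4 + 2*(-2 + 1))*26 = (-4 + 2*(-1))*26 = (-4 - 2)*26 = -6*26 = -156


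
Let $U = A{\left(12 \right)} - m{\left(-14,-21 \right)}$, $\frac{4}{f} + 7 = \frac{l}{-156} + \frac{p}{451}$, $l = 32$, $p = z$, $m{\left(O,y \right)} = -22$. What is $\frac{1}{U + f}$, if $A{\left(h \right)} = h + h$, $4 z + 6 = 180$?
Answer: $\frac{250069}{11362462} \approx 0.022008$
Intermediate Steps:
$z = \frac{87}{2}$ ($z = - \frac{3}{2} + \frac{1}{4} \cdot 180 = - \frac{3}{2} + 45 = \frac{87}{2} \approx 43.5$)
$p = \frac{87}{2} \approx 43.5$
$A{\left(h \right)} = 2 h$
$f = - \frac{140712}{250069}$ ($f = \frac{4}{-7 + \left(\frac{32}{-156} + \frac{87}{2 \cdot 451}\right)} = \frac{4}{-7 + \left(32 \left(- \frac{1}{156}\right) + \frac{87}{2} \cdot \frac{1}{451}\right)} = \frac{4}{-7 + \left(- \frac{8}{39} + \frac{87}{902}\right)} = \frac{4}{-7 - \frac{3823}{35178}} = \frac{4}{- \frac{250069}{35178}} = 4 \left(- \frac{35178}{250069}\right) = - \frac{140712}{250069} \approx -0.56269$)
$U = 46$ ($U = 2 \cdot 12 - -22 = 24 + 22 = 46$)
$\frac{1}{U + f} = \frac{1}{46 - \frac{140712}{250069}} = \frac{1}{\frac{11362462}{250069}} = \frac{250069}{11362462}$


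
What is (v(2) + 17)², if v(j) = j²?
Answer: 441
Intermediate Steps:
(v(2) + 17)² = (2² + 17)² = (4 + 17)² = 21² = 441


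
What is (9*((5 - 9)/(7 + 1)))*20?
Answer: -90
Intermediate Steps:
(9*((5 - 9)/(7 + 1)))*20 = (9*(-4/8))*20 = (9*(-4*⅛))*20 = (9*(-½))*20 = -9/2*20 = -90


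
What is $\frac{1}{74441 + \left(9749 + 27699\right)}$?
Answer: $\frac{1}{111889} \approx 8.9374 \cdot 10^{-6}$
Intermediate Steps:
$\frac{1}{74441 + \left(9749 + 27699\right)} = \frac{1}{74441 + 37448} = \frac{1}{111889}$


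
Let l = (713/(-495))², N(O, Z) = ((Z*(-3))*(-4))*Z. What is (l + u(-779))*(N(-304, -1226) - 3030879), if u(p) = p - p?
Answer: 282540814451/9075 ≈ 3.1134e+7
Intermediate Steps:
N(O, Z) = 12*Z² (N(O, Z) = (-3*Z*(-4))*Z = (12*Z)*Z = 12*Z²)
u(p) = 0
l = 508369/245025 (l = (713*(-1/495))² = (-713/495)² = 508369/245025 ≈ 2.0748)
(l + u(-779))*(N(-304, -1226) - 3030879) = (508369/245025 + 0)*(12*(-1226)² - 3030879) = 508369*(12*1503076 - 3030879)/245025 = 508369*(18036912 - 3030879)/245025 = (508369/245025)*15006033 = 282540814451/9075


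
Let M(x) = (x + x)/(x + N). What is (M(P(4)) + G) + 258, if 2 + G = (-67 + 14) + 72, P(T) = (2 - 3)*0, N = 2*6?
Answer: 275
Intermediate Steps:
N = 12
P(T) = 0 (P(T) = -1*0 = 0)
M(x) = 2*x/(12 + x) (M(x) = (x + x)/(x + 12) = (2*x)/(12 + x) = 2*x/(12 + x))
G = 17 (G = -2 + ((-67 + 14) + 72) = -2 + (-53 + 72) = -2 + 19 = 17)
(M(P(4)) + G) + 258 = (2*0/(12 + 0) + 17) + 258 = (2*0/12 + 17) + 258 = (2*0*(1/12) + 17) + 258 = (0 + 17) + 258 = 17 + 258 = 275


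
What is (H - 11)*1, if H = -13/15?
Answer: -178/15 ≈ -11.867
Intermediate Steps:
H = -13/15 (H = -13*1/15 = -13/15 ≈ -0.86667)
(H - 11)*1 = (-13/15 - 11)*1 = -178/15*1 = -178/15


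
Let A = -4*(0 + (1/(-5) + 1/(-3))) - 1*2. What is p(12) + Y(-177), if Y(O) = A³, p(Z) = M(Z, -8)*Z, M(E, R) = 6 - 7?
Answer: -40492/3375 ≈ -11.998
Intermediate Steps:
M(E, R) = -1
p(Z) = -Z
A = 2/15 (A = -4*(0 + (1*(-⅕) + 1*(-⅓))) - 2 = -4*(0 + (-⅕ - ⅓)) - 2 = -4*(0 - 8/15) - 2 = -4*(-8/15) - 2 = 32/15 - 2 = 2/15 ≈ 0.13333)
Y(O) = 8/3375 (Y(O) = (2/15)³ = 8/3375)
p(12) + Y(-177) = -1*12 + 8/3375 = -12 + 8/3375 = -40492/3375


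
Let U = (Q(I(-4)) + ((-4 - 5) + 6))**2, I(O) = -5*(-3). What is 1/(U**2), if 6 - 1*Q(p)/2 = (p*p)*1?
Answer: 1/37822859361 ≈ 2.6439e-11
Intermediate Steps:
I(O) = 15
Q(p) = 12 - 2*p**2 (Q(p) = 12 - 2*p*p = 12 - 2*p**2)
U = 194481 (U = ((12 - 2*15**2) + ((-4 - 5) + 6))**2 = ((12 - 2*225) + (-9 + 6))**2 = ((12 - 450) - 3)**2 = (-438 - 3)**2 = (-441)**2 = 194481)
1/(U**2) = 1/(194481**2) = 1/37822859361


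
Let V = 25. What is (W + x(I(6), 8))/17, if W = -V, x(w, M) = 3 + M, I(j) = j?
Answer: -14/17 ≈ -0.82353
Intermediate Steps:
W = -25 (W = -1*25 = -25)
(W + x(I(6), 8))/17 = (-25 + (3 + 8))/17 = (-25 + 11)*(1/17) = -14*1/17 = -14/17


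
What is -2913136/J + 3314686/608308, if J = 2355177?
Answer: 3017294147767/716336505258 ≈ 4.2121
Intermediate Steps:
-2913136/J + 3314686/608308 = -2913136/2355177 + 3314686/608308 = -2913136*1/2355177 + 3314686*(1/608308) = -2913136/2355177 + 1657343/304154 = 3017294147767/716336505258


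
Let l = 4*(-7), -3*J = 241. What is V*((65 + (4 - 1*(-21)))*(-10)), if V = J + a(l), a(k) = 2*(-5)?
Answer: 81300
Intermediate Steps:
J = -241/3 (J = -⅓*241 = -241/3 ≈ -80.333)
l = -28
a(k) = -10
V = -271/3 (V = -241/3 - 10 = -271/3 ≈ -90.333)
V*((65 + (4 - 1*(-21)))*(-10)) = -271*(65 + (4 - 1*(-21)))*(-10)/3 = -271*(65 + (4 + 21))*(-10)/3 = -271*(65 + 25)*(-10)/3 = -8130*(-10) = -271/3*(-900) = 81300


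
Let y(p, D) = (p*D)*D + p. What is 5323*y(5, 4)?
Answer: 452455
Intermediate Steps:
y(p, D) = p + p*D² (y(p, D) = (D*p)*D + p = p*D² + p = p + p*D²)
5323*y(5, 4) = 5323*(5*(1 + 4²)) = 5323*(5*(1 + 16)) = 5323*(5*17) = 5323*85 = 452455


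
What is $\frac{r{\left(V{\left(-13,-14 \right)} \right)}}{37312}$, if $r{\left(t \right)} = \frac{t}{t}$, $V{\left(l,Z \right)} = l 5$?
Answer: $\frac{1}{37312} \approx 2.6801 \cdot 10^{-5}$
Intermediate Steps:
$V{\left(l,Z \right)} = 5 l$
$r{\left(t \right)} = 1$
$\frac{r{\left(V{\left(-13,-14 \right)} \right)}}{37312} = 1 \cdot \frac{1}{37312} = \frac{1}{37312}$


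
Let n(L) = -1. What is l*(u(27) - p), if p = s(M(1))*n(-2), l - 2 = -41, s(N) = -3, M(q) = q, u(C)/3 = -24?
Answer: 2925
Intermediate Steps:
u(C) = -72 (u(C) = 3*(-24) = -72)
l = -39 (l = 2 - 41 = -39)
p = 3 (p = -3*(-1) = 3)
l*(u(27) - p) = -39*(-72 - 1*3) = -39*(-72 - 3) = -39*(-75) = 2925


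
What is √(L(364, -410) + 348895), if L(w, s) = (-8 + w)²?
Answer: √475631 ≈ 689.66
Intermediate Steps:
√(L(364, -410) + 348895) = √((-8 + 364)² + 348895) = √(356² + 348895) = √(126736 + 348895) = √475631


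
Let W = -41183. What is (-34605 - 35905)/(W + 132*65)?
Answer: 70510/32603 ≈ 2.1627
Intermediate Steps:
(-34605 - 35905)/(W + 132*65) = (-34605 - 35905)/(-41183 + 132*65) = -70510/(-41183 + 8580) = -70510/(-32603) = -70510*(-1/32603) = 70510/32603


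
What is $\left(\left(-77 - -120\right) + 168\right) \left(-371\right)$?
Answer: $-78281$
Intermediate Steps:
$\left(\left(-77 - -120\right) + 168\right) \left(-371\right) = \left(\left(-77 + 120\right) + 168\right) \left(-371\right) = \left(43 + 168\right) \left(-371\right) = 211 \left(-371\right) = -78281$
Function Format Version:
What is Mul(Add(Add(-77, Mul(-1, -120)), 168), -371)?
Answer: -78281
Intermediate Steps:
Mul(Add(Add(-77, Mul(-1, -120)), 168), -371) = Mul(Add(Add(-77, 120), 168), -371) = Mul(Add(43, 168), -371) = Mul(211, -371) = -78281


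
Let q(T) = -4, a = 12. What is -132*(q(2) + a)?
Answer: -1056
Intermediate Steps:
-132*(q(2) + a) = -132*(-4 + 12) = -132*8 = -1056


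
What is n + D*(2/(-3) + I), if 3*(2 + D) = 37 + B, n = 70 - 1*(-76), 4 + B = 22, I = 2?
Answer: 1510/9 ≈ 167.78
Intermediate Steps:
B = 18 (B = -4 + 22 = 18)
n = 146 (n = 70 + 76 = 146)
D = 49/3 (D = -2 + (37 + 18)/3 = -2 + (⅓)*55 = -2 + 55/3 = 49/3 ≈ 16.333)
n + D*(2/(-3) + I) = 146 + 49*(2/(-3) + 2)/3 = 146 + 49*(2*(-⅓) + 2)/3 = 146 + 49*(-⅔ + 2)/3 = 146 + (49/3)*(4/3) = 146 + 196/9 = 1510/9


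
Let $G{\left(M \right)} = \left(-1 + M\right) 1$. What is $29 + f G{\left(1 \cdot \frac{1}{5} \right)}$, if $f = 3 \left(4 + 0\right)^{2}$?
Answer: $- \frac{47}{5} \approx -9.4$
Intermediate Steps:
$G{\left(M \right)} = -1 + M$
$f = 48$ ($f = 3 \cdot 4^{2} = 3 \cdot 16 = 48$)
$29 + f G{\left(1 \cdot \frac{1}{5} \right)} = 29 + 48 \left(-1 + 1 \cdot \frac{1}{5}\right) = 29 + 48 \left(-1 + \frac{1}{5}\right) = 29 + 48 \left(- \frac{4}{5}\right) = 29 - \frac{192}{5} = - \frac{47}{5}$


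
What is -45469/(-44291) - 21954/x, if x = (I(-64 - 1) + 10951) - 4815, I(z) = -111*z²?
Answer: 1693630085/1576892473 ≈ 1.0740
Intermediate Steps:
x = -462839 (x = (-111*(-64 - 1)² + 10951) - 4815 = (-111*(-65)² + 10951) - 4815 = (-111*4225 + 10951) - 4815 = (-468975 + 10951) - 4815 = -458024 - 4815 = -462839)
-45469/(-44291) - 21954/x = -45469/(-44291) - 21954/(-462839) = -45469*(-1/44291) - 21954*(-1/462839) = 45469/44291 + 21954/462839 = 1693630085/1576892473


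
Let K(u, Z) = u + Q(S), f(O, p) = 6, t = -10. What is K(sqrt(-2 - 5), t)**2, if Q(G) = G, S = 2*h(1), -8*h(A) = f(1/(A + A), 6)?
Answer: (3 - 2*I*sqrt(7))**2/4 ≈ -4.75 - 7.9373*I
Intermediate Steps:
h(A) = -3/4 (h(A) = -1/8*6 = -3/4)
S = -3/2 (S = 2*(-3/4) = -3/2 ≈ -1.5000)
K(u, Z) = -3/2 + u (K(u, Z) = u - 3/2 = -3/2 + u)
K(sqrt(-2 - 5), t)**2 = (-3/2 + sqrt(-2 - 5))**2 = (-3/2 + sqrt(-7))**2 = (-3/2 + I*sqrt(7))**2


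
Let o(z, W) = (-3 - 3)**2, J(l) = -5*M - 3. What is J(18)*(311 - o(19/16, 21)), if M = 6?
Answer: -9075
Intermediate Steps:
J(l) = -33 (J(l) = -5*6 - 3 = -30 - 3 = -33)
o(z, W) = 36 (o(z, W) = (-6)**2 = 36)
J(18)*(311 - o(19/16, 21)) = -33*(311 - 1*36) = -33*(311 - 36) = -33*275 = -9075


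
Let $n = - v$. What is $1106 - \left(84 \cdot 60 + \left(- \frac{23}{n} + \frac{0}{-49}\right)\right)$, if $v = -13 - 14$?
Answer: $- \frac{106195}{27} \approx -3933.1$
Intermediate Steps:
$v = -27$ ($v = -13 - 14 = -27$)
$n = 27$ ($n = \left(-1\right) \left(-27\right) = 27$)
$1106 - \left(84 \cdot 60 + \left(- \frac{23}{n} + \frac{0}{-49}\right)\right) = 1106 - \left(84 \cdot 60 + \left(- \frac{23}{27} + \frac{0}{-49}\right)\right) = 1106 - \left(5040 + \left(\left(-23\right) \frac{1}{27} + 0 \left(- \frac{1}{49}\right)\right)\right) = 1106 - \left(5040 + \left(- \frac{23}{27} + 0\right)\right) = 1106 - \left(5040 - \frac{23}{27}\right) = 1106 - \frac{136057}{27} = - \frac{106195}{27}$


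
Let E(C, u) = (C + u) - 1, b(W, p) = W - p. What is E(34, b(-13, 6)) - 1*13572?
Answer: -13558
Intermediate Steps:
E(C, u) = -1 + C + u
E(34, b(-13, 6)) - 1*13572 = (-1 + 34 + (-13 - 1*6)) - 1*13572 = (-1 + 34 + (-13 - 6)) - 13572 = (-1 + 34 - 19) - 13572 = 14 - 13572 = -13558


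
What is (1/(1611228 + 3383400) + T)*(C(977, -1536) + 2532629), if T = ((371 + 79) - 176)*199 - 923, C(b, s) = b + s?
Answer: 338951809017773975/2497314 ≈ 1.3573e+11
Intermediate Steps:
T = 53603 (T = (450 - 176)*199 - 923 = 274*199 - 923 = 54526 - 923 = 53603)
(1/(1611228 + 3383400) + T)*(C(977, -1536) + 2532629) = (1/(1611228 + 3383400) + 53603)*((977 - 1536) + 2532629) = (1/4994628 + 53603)*(-559 + 2532629) = (1/4994628 + 53603)*2532070 = (267727044685/4994628)*2532070 = 338951809017773975/2497314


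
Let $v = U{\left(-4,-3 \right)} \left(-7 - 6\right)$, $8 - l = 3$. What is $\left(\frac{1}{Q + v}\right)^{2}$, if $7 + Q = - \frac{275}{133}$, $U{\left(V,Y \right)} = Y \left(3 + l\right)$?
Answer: $\frac{17689}{1623284100} \approx 1.0897 \cdot 10^{-5}$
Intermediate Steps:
$l = 5$ ($l = 8 - 3 = 5$)
$U{\left(V,Y \right)} = 8 Y$ ($U{\left(V,Y \right)} = Y \left(3 + 5\right) = Y 8 = 8 Y$)
$Q = - \frac{1206}{133}$ ($Q = -7 - \frac{275}{133} = - \frac{1206}{133} \approx -9.0677$)
$v = 312$ ($v = 8 \left(-3\right) \left(-7 - 6\right) = \left(-24\right) \left(-13\right) = 312$)
$\left(\frac{1}{Q + v}\right)^{2} = \left(\frac{1}{- \frac{1206}{133} + 312}\right)^{2} = \left(\frac{1}{\frac{40290}{133}}\right)^{2} = \left(\frac{133}{40290}\right)^{2} = \frac{17689}{1623284100}$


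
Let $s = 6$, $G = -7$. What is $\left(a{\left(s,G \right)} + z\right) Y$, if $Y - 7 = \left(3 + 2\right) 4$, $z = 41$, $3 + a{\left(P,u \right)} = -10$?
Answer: $756$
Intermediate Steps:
$a{\left(P,u \right)} = -13$ ($a{\left(P,u \right)} = -3 - 10 = -13$)
$Y = 27$ ($Y = 7 + \left(3 + 2\right) 4 = 7 + 5 \cdot 4 = 7 + 20 = 27$)
$\left(a{\left(s,G \right)} + z\right) Y = \left(-13 + 41\right) 27 = 28 \cdot 27 = 756$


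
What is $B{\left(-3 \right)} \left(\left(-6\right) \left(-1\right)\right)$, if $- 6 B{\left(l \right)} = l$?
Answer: $3$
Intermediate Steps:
$B{\left(l \right)} = - \frac{l}{6}$
$B{\left(-3 \right)} \left(\left(-6\right) \left(-1\right)\right) = \left(- \frac{1}{6}\right) \left(-3\right) \left(\left(-6\right) \left(-1\right)\right) = \frac{1}{2} \cdot 6 = 3$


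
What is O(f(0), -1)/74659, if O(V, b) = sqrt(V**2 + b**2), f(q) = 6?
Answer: sqrt(37)/74659 ≈ 8.1474e-5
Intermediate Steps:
O(f(0), -1)/74659 = sqrt(6**2 + (-1)**2)/74659 = sqrt(36 + 1)*(1/74659) = sqrt(37)*(1/74659) = sqrt(37)/74659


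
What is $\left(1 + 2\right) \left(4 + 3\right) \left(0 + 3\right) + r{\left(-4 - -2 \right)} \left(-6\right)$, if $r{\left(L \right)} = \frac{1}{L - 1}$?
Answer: $65$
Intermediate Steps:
$r{\left(L \right)} = \frac{1}{-1 + L}$
$\left(1 + 2\right) \left(4 + 3\right) \left(0 + 3\right) + r{\left(-4 - -2 \right)} \left(-6\right) = \left(1 + 2\right) \left(4 + 3\right) \left(0 + 3\right) + \frac{1}{-1 - 2} \left(-6\right) = 3 \cdot 7 \cdot 3 + \frac{1}{-1 + \left(-4 + 2\right)} \left(-6\right) = 3 \cdot 21 + \frac{1}{-1 - 2} \left(-6\right) = 63 + \frac{1}{-3} \left(-6\right) = 63 - -2 = 63 + 2 = 65$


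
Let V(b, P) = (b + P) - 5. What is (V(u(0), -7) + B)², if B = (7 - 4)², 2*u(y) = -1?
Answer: 49/4 ≈ 12.250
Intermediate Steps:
u(y) = -½ (u(y) = (½)*(-1) = -½)
V(b, P) = -5 + P + b (V(b, P) = (P + b) - 5 = -5 + P + b)
B = 9 (B = 3² = 9)
(V(u(0), -7) + B)² = ((-5 - 7 - ½) + 9)² = (-25/2 + 9)² = (-7/2)² = 49/4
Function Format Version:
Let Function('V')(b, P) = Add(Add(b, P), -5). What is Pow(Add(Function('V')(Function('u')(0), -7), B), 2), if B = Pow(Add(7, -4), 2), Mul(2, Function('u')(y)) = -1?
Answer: Rational(49, 4) ≈ 12.250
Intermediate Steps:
Function('u')(y) = Rational(-1, 2) (Function('u')(y) = Mul(Rational(1, 2), -1) = Rational(-1, 2))
Function('V')(b, P) = Add(-5, P, b) (Function('V')(b, P) = Add(Add(P, b), -5) = Add(-5, P, b))
B = 9 (B = Pow(3, 2) = 9)
Pow(Add(Function('V')(Function('u')(0), -7), B), 2) = Pow(Add(Add(-5, -7, Rational(-1, 2)), 9), 2) = Pow(Add(Rational(-25, 2), 9), 2) = Pow(Rational(-7, 2), 2) = Rational(49, 4)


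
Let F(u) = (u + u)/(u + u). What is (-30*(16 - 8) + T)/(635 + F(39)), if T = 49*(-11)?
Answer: -779/636 ≈ -1.2248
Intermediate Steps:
F(u) = 1 (F(u) = (2*u)/((2*u)) = (2*u)*(1/(2*u)) = 1)
T = -539
(-30*(16 - 8) + T)/(635 + F(39)) = (-30*(16 - 8) - 539)/(635 + 1) = (-30*8 - 539)/636 = (-240 - 539)*(1/636) = -779*1/636 = -779/636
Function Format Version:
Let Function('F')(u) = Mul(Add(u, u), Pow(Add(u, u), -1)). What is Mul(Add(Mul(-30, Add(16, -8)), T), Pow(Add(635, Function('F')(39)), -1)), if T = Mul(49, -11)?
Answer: Rational(-779, 636) ≈ -1.2248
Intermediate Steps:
Function('F')(u) = 1 (Function('F')(u) = Mul(Mul(2, u), Pow(Mul(2, u), -1)) = Mul(Mul(2, u), Mul(Rational(1, 2), Pow(u, -1))) = 1)
T = -539
Mul(Add(Mul(-30, Add(16, -8)), T), Pow(Add(635, Function('F')(39)), -1)) = Mul(Add(Mul(-30, Add(16, -8)), -539), Pow(Add(635, 1), -1)) = Mul(Add(Mul(-30, 8), -539), Pow(636, -1)) = Mul(Add(-240, -539), Rational(1, 636)) = Mul(-779, Rational(1, 636)) = Rational(-779, 636)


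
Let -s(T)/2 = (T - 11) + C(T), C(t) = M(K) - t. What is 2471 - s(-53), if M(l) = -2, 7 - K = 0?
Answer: 2445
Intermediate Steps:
K = 7 (K = 7 - 1*0 = 7 + 0 = 7)
C(t) = -2 - t
s(T) = 26 (s(T) = -2*((T - 11) + (-2 - T)) = -2*((-11 + T) + (-2 - T)) = -2*(-13) = 26)
2471 - s(-53) = 2471 - 1*26 = 2471 - 26 = 2445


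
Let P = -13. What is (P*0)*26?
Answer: 0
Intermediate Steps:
(P*0)*26 = -13*0*26 = 0*26 = 0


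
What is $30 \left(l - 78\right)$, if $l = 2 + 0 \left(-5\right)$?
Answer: $-2280$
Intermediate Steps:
$l = 2$ ($l = 2 + 0 = 2$)
$30 \left(l - 78\right) = 30 \left(2 - 78\right) = 30 \left(-76\right) = -2280$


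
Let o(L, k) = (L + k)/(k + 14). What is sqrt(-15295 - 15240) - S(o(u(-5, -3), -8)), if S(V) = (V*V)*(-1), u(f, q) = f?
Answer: 169/36 + I*sqrt(30535) ≈ 4.6944 + 174.74*I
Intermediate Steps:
o(L, k) = (L + k)/(14 + k)
S(V) = -V**2 (S(V) = V**2*(-1) = -V**2)
sqrt(-15295 - 15240) - S(o(u(-5, -3), -8)) = sqrt(-15295 - 15240) - (-1)*((-5 - 8)/(14 - 8))**2 = sqrt(-30535) - (-1)*(-13/6)**2 = I*sqrt(30535) - (-1)*((1/6)*(-13))**2 = I*sqrt(30535) - (-1)*(-13/6)**2 = I*sqrt(30535) - (-1)*169/36 = I*sqrt(30535) - 1*(-169/36) = I*sqrt(30535) + 169/36 = 169/36 + I*sqrt(30535)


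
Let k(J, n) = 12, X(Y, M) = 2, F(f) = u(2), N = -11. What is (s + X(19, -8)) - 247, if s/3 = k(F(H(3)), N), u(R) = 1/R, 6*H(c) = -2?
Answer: -209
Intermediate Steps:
H(c) = -1/3 (H(c) = (1/6)*(-2) = -1/3)
F(f) = 1/2
s = 36 (s = 3*12 = 36)
(s + X(19, -8)) - 247 = (36 + 2) - 247 = 38 - 247 = -209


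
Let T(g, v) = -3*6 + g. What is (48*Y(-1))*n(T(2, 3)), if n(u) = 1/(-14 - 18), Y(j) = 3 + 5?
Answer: -12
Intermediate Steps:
Y(j) = 8
T(g, v) = -18 + g
n(u) = -1/32 (n(u) = 1/(-32) = -1/32)
(48*Y(-1))*n(T(2, 3)) = (48*8)*(-1/32) = 384*(-1/32) = -12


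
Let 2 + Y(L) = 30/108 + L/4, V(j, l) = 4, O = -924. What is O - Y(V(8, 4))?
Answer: -16619/18 ≈ -923.28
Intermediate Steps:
Y(L) = -31/18 + L/4 (Y(L) = -2 + (30/108 + L/4) = -2 + (30*(1/108) + L*(¼)) = -2 + (5/18 + L/4) = -31/18 + L/4)
O - Y(V(8, 4)) = -924 - (-31/18 + (¼)*4) = -924 - (-31/18 + 1) = -924 - 1*(-13/18) = -924 + 13/18 = -16619/18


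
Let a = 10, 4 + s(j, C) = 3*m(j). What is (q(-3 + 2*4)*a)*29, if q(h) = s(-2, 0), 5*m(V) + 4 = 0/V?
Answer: -1856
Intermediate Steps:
m(V) = -⅘ (m(V) = -⅘ + (0/V)/5 = -⅘ + (⅕)*0 = -⅘ + 0 = -⅘)
s(j, C) = -32/5 (s(j, C) = -4 + 3*(-⅘) = -4 - 12/5 = -32/5)
q(h) = -32/5
(q(-3 + 2*4)*a)*29 = -32/5*10*29 = -64*29 = -1856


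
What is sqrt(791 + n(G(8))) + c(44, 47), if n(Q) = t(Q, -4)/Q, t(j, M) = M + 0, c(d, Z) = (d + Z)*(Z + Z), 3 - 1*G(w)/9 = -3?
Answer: 8554 + sqrt(64065)/9 ≈ 8582.1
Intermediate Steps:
G(w) = 54 (G(w) = 27 - 9*(-3) = 27 + 27 = 54)
c(d, Z) = 2*Z*(Z + d) (c(d, Z) = (Z + d)*(2*Z) = 2*Z*(Z + d))
t(j, M) = M
n(Q) = -4/Q
sqrt(791 + n(G(8))) + c(44, 47) = sqrt(791 - 4/54) + 2*47*(47 + 44) = sqrt(791 - 4*1/54) + 2*47*91 = sqrt(791 - 2/27) + 8554 = sqrt(21355/27) + 8554 = sqrt(64065)/9 + 8554 = 8554 + sqrt(64065)/9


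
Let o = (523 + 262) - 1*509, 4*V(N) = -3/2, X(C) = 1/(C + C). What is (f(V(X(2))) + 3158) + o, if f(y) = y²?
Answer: 219785/64 ≈ 3434.1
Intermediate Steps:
X(C) = 1/(2*C)
V(N) = -3/8 (V(N) = (-3/2)/4 = (-3*½)/4 = (¼)*(-3/2) = -3/8)
o = 276 (o = 785 - 509 = 276)
(f(V(X(2))) + 3158) + o = ((-3/8)² + 3158) + 276 = (9/64 + 3158) + 276 = 202121/64 + 276 = 219785/64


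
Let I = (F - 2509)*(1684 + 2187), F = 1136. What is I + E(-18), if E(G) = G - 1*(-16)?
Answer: -5314885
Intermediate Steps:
E(G) = 16 + G (E(G) = G + 16 = 16 + G)
I = -5314883 (I = (1136 - 2509)*(1684 + 2187) = -1373*3871 = -5314883)
I + E(-18) = -5314883 + (16 - 18) = -5314883 - 2 = -5314885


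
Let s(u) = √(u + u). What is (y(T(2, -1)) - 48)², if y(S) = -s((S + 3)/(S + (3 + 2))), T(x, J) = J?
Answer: 2401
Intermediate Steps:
s(u) = √2*√u (s(u) = √(2*u) = √2*√u)
y(S) = -√2*√((3 + S)/(5 + S)) (y(S) = -√2*√((S + 3)/(S + (3 + 2))) = -√2*√((3 + S)/(S + 5)) = -√2*√((3 + S)/(5 + S)))
(y(T(2, -1)) - 48)² = (-√2*√((3 - 1)/(5 - 1)) - 48)² = (-√2*√(2/4) - 48)² = (-√2*√((¼)*2) - 48)² = (-√2*√(½) - 48)² = (-√2*√2/2 - 48)² = (-1 - 48)² = (-49)² = 2401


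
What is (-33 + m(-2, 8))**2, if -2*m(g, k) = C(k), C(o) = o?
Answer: 1369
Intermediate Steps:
m(g, k) = -k/2
(-33 + m(-2, 8))**2 = (-33 - 1/2*8)**2 = (-33 - 4)**2 = (-37)**2 = 1369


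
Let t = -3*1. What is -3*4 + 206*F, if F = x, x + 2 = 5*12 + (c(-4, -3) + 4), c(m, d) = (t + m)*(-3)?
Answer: 17086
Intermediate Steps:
t = -3
c(m, d) = 9 - 3*m (c(m, d) = (-3 + m)*(-3) = 9 - 3*m)
x = 83 (x = -2 + (5*12 + ((9 - 3*(-4)) + 4)) = -2 + (60 + ((9 + 12) + 4)) = -2 + (60 + (21 + 4)) = -2 + (60 + 25) = -2 + 85 = 83)
F = 83
-3*4 + 206*F = -3*4 + 206*83 = -12 + 17098 = 17086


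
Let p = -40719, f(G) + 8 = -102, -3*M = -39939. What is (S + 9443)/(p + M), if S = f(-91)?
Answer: -9333/27406 ≈ -0.34055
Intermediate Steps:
M = 13313 (M = -⅓*(-39939) = 13313)
f(G) = -110 (f(G) = -8 - 102 = -110)
S = -110
(S + 9443)/(p + M) = (-110 + 9443)/(-40719 + 13313) = 9333/(-27406) = 9333*(-1/27406) = -9333/27406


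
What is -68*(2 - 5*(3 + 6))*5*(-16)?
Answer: -233920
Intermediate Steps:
-68*(2 - 5*(3 + 6))*5*(-16) = -68*(2 - 5*9)*5*(-16) = -68*(2 - 45)*5*(-16) = -(-2924)*5*(-16) = -68*(-215)*(-16) = 14620*(-16) = -233920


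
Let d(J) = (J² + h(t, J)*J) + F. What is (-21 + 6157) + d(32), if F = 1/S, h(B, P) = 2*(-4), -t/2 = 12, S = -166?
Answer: 1146063/166 ≈ 6904.0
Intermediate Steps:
t = -24 (t = -2*12 = -24)
h(B, P) = -8
F = -1/166 (F = 1/(-166) = -1/166 ≈ -0.0060241)
d(J) = -1/166 + J² - 8*J (d(J) = (J² - 8*J) - 1/166 = -1/166 + J² - 8*J)
(-21 + 6157) + d(32) = (-21 + 6157) + (-1/166 + 32² - 8*32) = 6136 + (-1/166 + 1024 - 256) = 6136 + 127487/166 = 1146063/166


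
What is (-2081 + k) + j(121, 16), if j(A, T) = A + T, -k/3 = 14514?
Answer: -45486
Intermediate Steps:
k = -43542 (k = -3*14514 = -43542)
(-2081 + k) + j(121, 16) = (-2081 - 43542) + (121 + 16) = -45623 + 137 = -45486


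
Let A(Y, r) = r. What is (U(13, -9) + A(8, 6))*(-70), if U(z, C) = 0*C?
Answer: -420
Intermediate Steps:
U(z, C) = 0
(U(13, -9) + A(8, 6))*(-70) = (0 + 6)*(-70) = 6*(-70) = -420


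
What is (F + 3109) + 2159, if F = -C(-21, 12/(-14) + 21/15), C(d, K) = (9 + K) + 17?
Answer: 183451/35 ≈ 5241.5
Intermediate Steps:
C(d, K) = 26 + K
F = -929/35 (F = -(26 + (12/(-14) + 21/15)) = -(26 + (12*(-1/14) + 21*(1/15))) = -(26 + (-6/7 + 7/5)) = -(26 + 19/35) = -1*929/35 = -929/35 ≈ -26.543)
(F + 3109) + 2159 = (-929/35 + 3109) + 2159 = 107886/35 + 2159 = 183451/35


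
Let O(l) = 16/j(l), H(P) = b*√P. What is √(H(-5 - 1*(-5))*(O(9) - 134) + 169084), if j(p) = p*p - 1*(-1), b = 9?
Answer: 2*√42271 ≈ 411.20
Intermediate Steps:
H(P) = 9*√P
j(p) = 1 + p² (j(p) = p² + 1 = 1 + p²)
O(l) = 16/(1 + l²)
√(H(-5 - 1*(-5))*(O(9) - 134) + 169084) = √((9*√(-5 - 1*(-5)))*(16/(1 + 9²) - 134) + 169084) = √((9*√(-5 + 5))*(16/(1 + 81) - 134) + 169084) = √((9*√0)*(16/82 - 134) + 169084) = √((9*0)*(16*(1/82) - 134) + 169084) = √(0*(8/41 - 134) + 169084) = √(0*(-5486/41) + 169084) = √(0 + 169084) = √169084 = 2*√42271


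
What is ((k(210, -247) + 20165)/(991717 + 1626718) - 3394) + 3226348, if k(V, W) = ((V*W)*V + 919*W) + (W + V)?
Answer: 1687816891485/523687 ≈ 3.2229e+6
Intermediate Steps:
k(V, W) = V + 920*W + W*V² (k(V, W) = (W*V² + 919*W) + (V + W) = (919*W + W*V²) + (V + W) = V + 920*W + W*V²)
((k(210, -247) + 20165)/(991717 + 1626718) - 3394) + 3226348 = (((210 + 920*(-247) - 247*210²) + 20165)/(991717 + 1626718) - 3394) + 3226348 = (((210 - 227240 - 247*44100) + 20165)/2618435 - 3394) + 3226348 = (((210 - 227240 - 10892700) + 20165)*(1/2618435) - 3394) + 3226348 = ((-11119730 + 20165)*(1/2618435) - 3394) + 3226348 = (-11099565*1/2618435 - 3394) + 3226348 = (-2219913/523687 - 3394) + 3226348 = -1779613591/523687 + 3226348 = 1687816891485/523687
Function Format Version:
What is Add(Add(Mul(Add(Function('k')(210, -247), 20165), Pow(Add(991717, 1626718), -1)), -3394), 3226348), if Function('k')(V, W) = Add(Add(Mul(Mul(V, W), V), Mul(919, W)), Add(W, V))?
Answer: Rational(1687816891485, 523687) ≈ 3.2229e+6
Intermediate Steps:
Function('k')(V, W) = Add(V, Mul(920, W), Mul(W, Pow(V, 2))) (Function('k')(V, W) = Add(Add(Mul(W, Pow(V, 2)), Mul(919, W)), Add(V, W)) = Add(Add(Mul(919, W), Mul(W, Pow(V, 2))), Add(V, W)) = Add(V, Mul(920, W), Mul(W, Pow(V, 2))))
Add(Add(Mul(Add(Function('k')(210, -247), 20165), Pow(Add(991717, 1626718), -1)), -3394), 3226348) = Add(Add(Mul(Add(Add(210, Mul(920, -247), Mul(-247, Pow(210, 2))), 20165), Pow(Add(991717, 1626718), -1)), -3394), 3226348) = Add(Add(Mul(Add(Add(210, -227240, Mul(-247, 44100)), 20165), Pow(2618435, -1)), -3394), 3226348) = Add(Add(Mul(Add(Add(210, -227240, -10892700), 20165), Rational(1, 2618435)), -3394), 3226348) = Add(Add(Mul(Add(-11119730, 20165), Rational(1, 2618435)), -3394), 3226348) = Add(Add(Mul(-11099565, Rational(1, 2618435)), -3394), 3226348) = Add(Add(Rational(-2219913, 523687), -3394), 3226348) = Add(Rational(-1779613591, 523687), 3226348) = Rational(1687816891485, 523687)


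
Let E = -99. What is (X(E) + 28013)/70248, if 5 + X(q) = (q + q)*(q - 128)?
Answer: 12159/11708 ≈ 1.0385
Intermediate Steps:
X(q) = -5 + 2*q*(-128 + q) (X(q) = -5 + (q + q)*(q - 128) = -5 + (2*q)*(-128 + q) = -5 + 2*q*(-128 + q))
(X(E) + 28013)/70248 = ((-5 - 256*(-99) + 2*(-99)²) + 28013)/70248 = ((-5 + 25344 + 2*9801) + 28013)*(1/70248) = ((-5 + 25344 + 19602) + 28013)*(1/70248) = (44941 + 28013)*(1/70248) = 72954*(1/70248) = 12159/11708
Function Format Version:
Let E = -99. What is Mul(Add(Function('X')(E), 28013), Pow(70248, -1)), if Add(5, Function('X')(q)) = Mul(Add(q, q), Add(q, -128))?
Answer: Rational(12159, 11708) ≈ 1.0385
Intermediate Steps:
Function('X')(q) = Add(-5, Mul(2, q, Add(-128, q))) (Function('X')(q) = Add(-5, Mul(Add(q, q), Add(q, -128))) = Add(-5, Mul(Mul(2, q), Add(-128, q))) = Add(-5, Mul(2, q, Add(-128, q))))
Mul(Add(Function('X')(E), 28013), Pow(70248, -1)) = Mul(Add(Add(-5, Mul(-256, -99), Mul(2, Pow(-99, 2))), 28013), Pow(70248, -1)) = Mul(Add(Add(-5, 25344, Mul(2, 9801)), 28013), Rational(1, 70248)) = Mul(Add(Add(-5, 25344, 19602), 28013), Rational(1, 70248)) = Mul(Add(44941, 28013), Rational(1, 70248)) = Mul(72954, Rational(1, 70248)) = Rational(12159, 11708)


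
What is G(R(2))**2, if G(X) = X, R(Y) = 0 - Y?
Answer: 4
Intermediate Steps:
R(Y) = -Y
G(R(2))**2 = (-1*2)**2 = (-2)**2 = 4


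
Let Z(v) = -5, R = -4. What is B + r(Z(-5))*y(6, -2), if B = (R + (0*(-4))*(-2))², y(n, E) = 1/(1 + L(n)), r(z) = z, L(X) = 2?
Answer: 43/3 ≈ 14.333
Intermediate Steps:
y(n, E) = ⅓ (y(n, E) = 1/(1 + 2) = 1/3 = ⅓)
B = 16 (B = (-4 + (0*(-4))*(-2))² = (-4 + 0*(-2))² = (-4 + 0)² = (-4)² = 16)
B + r(Z(-5))*y(6, -2) = 16 - 5*⅓ = 16 - 5/3 = 43/3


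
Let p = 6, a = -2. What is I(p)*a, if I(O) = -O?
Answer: 12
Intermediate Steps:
I(p)*a = -1*6*(-2) = -6*(-2) = 12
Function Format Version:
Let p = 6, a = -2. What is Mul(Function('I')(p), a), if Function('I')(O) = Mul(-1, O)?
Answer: 12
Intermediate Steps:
Mul(Function('I')(p), a) = Mul(Mul(-1, 6), -2) = Mul(-6, -2) = 12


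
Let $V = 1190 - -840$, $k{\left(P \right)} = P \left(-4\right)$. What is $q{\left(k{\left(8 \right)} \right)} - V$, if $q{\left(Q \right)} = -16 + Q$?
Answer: $-2078$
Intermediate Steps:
$k{\left(P \right)} = - 4 P$
$V = 2030$ ($V = 1190 + 840 = 2030$)
$q{\left(k{\left(8 \right)} \right)} - V = \left(-16 - 32\right) - 2030 = -48 - 2030 = -2078$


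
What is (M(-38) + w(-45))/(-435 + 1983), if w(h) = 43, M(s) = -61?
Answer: -1/86 ≈ -0.011628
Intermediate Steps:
(M(-38) + w(-45))/(-435 + 1983) = (-61 + 43)/(-435 + 1983) = -18/1548 = -18*1/1548 = -1/86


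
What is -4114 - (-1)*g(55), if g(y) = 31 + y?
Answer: -4028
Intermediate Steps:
-4114 - (-1)*g(55) = -4114 - (-1)*(31 + 55) = -4114 - (-1)*86 = -4114 - 1*(-86) = -4114 + 86 = -4028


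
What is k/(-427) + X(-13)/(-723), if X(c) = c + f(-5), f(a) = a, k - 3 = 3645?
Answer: -876606/102907 ≈ -8.5184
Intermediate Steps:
k = 3648 (k = 3 + 3645 = 3648)
X(c) = -5 + c (X(c) = c - 5 = -5 + c)
k/(-427) + X(-13)/(-723) = 3648/(-427) + (-5 - 13)/(-723) = 3648*(-1/427) - 18*(-1/723) = -3648/427 + 6/241 = -876606/102907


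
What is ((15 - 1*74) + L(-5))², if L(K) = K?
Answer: 4096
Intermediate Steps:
((15 - 1*74) + L(-5))² = ((15 - 1*74) - 5)² = ((15 - 74) - 5)² = (-59 - 5)² = (-64)² = 4096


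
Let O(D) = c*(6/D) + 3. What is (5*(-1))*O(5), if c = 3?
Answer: -33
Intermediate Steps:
O(D) = 3 + 18/D (O(D) = 3*(6/D) + 3 = 18/D + 3 = 3 + 18/D)
(5*(-1))*O(5) = (5*(-1))*(3 + 18/5) = -5*(3 + 18*(⅕)) = -5*(3 + 18/5) = -5*33/5 = -33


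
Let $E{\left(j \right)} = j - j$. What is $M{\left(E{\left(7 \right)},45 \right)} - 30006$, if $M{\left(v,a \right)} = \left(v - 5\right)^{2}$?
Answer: $-29981$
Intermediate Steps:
$E{\left(j \right)} = 0$
$M{\left(v,a \right)} = \left(-5 + v\right)^{2}$
$M{\left(E{\left(7 \right)},45 \right)} - 30006 = \left(-5 + 0\right)^{2} - 30006 = \left(-5\right)^{2} - 30006 = 25 - 30006 = -29981$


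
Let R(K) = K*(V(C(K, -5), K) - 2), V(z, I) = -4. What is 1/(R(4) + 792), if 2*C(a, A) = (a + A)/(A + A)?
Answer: 1/768 ≈ 0.0013021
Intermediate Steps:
C(a, A) = (A + a)/(4*A) (C(a, A) = ((a + A)/(A + A))/2 = ((A + a)/((2*A)))/2 = ((A + a)*(1/(2*A)))/2 = ((A + a)/(2*A))/2 = (A + a)/(4*A))
R(K) = -6*K (R(K) = K*(-4 - 2) = K*(-6) = -6*K)
1/(R(4) + 792) = 1/(-6*4 + 792) = 1/(-24 + 792) = 1/768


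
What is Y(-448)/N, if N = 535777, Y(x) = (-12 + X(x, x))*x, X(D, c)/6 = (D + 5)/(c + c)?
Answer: 4047/535777 ≈ 0.0075535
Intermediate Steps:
X(D, c) = 3*(5 + D)/c (X(D, c) = 6*((D + 5)/(c + c)) = 6*((5 + D)/((2*c))) = 6*((5 + D)*(1/(2*c))) = 6*((5 + D)/(2*c)) = 3*(5 + D)/c)
Y(x) = x*(-12 + 3*(5 + x)/x) (Y(x) = (-12 + 3*(5 + x)/x)*x = x*(-12 + 3*(5 + x)/x))
Y(-448)/N = (15 - 9*(-448))/535777 = (15 + 4032)*(1/535777) = 4047*(1/535777) = 4047/535777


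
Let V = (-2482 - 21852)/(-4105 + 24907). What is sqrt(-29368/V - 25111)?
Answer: I*sqrt(1586287)/529 ≈ 2.3809*I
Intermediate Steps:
V = -12167/10401 (V = -24334/20802 = -24334*1/20802 = -12167/10401 ≈ -1.1698)
sqrt(-29368/V - 25111) = sqrt(-29368/(-12167/10401) - 25111) = sqrt(-29368*(-10401/12167) - 25111) = sqrt(305456568/12167 - 25111) = sqrt(-68969/12167) = I*sqrt(1586287)/529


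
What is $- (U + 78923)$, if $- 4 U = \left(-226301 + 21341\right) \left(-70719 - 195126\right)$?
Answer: $13621818877$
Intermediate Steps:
$U = -13621897800$ ($U = - \frac{\left(-226301 + 21341\right) \left(-70719 - 195126\right)}{4} = - \frac{\left(-204960\right) \left(-265845\right)}{4} = \left(- \frac{1}{4}\right) 54487591200 = -13621897800$)
$- (U + 78923) = - (-13621897800 + 78923) = \left(-1\right) \left(-13621818877\right) = 13621818877$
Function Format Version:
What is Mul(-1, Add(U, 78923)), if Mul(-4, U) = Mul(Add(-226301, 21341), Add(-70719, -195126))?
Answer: 13621818877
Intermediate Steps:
U = -13621897800 (U = Mul(Rational(-1, 4), Mul(Add(-226301, 21341), Add(-70719, -195126))) = Mul(Rational(-1, 4), Mul(-204960, -265845)) = Mul(Rational(-1, 4), 54487591200) = -13621897800)
Mul(-1, Add(U, 78923)) = Mul(-1, Add(-13621897800, 78923)) = Mul(-1, -13621818877) = 13621818877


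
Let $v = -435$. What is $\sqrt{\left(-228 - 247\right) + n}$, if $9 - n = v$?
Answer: $i \sqrt{31} \approx 5.5678 i$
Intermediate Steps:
$n = 444$ ($n = 9 - -435 = 9 + 435 = 444$)
$\sqrt{\left(-228 - 247\right) + n} = \sqrt{\left(-228 - 247\right) + 444} = \sqrt{-475 + 444} = \sqrt{-31} = i \sqrt{31}$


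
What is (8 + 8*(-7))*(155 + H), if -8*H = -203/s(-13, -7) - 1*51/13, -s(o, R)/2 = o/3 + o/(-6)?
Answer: -100680/13 ≈ -7744.6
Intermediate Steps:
s(o, R) = -o/3 (s(o, R) = -2*(o/3 + o/(-6)) = -2*(o*(⅓) + o*(-⅙)) = -2*(o/3 - o/6) = -o/3)
H = 165/26 (H = -(-203/((-⅓*(-13))) - 1*51/13)/8 = -(-203/13/3 - 51*1/13)/8 = -(-203*3/13 - 51/13)/8 = -(-609/13 - 51/13)/8 = -⅛*(-660/13) = 165/26 ≈ 6.3462)
(8 + 8*(-7))*(155 + H) = (8 + 8*(-7))*(155 + 165/26) = (8 - 56)*(4195/26) = -48*4195/26 = -100680/13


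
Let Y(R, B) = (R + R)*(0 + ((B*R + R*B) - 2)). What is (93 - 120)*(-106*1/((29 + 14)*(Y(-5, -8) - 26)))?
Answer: -1431/17329 ≈ -0.082578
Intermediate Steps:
Y(R, B) = 2*R*(-2 + 2*B*R) (Y(R, B) = (2*R)*(0 + ((B*R + B*R) - 2)) = (2*R)*(0 + (2*B*R - 2)) = (2*R)*(0 + (-2 + 2*B*R)) = (2*R)*(-2 + 2*B*R) = 2*R*(-2 + 2*B*R))
(93 - 120)*(-106*1/((29 + 14)*(Y(-5, -8) - 26))) = (93 - 120)*(-106*1/((29 + 14)*(4*(-5)*(-1 - 8*(-5)) - 26))) = -(-2862)/((4*(-5)*(-1 + 40) - 26)*43) = -(-2862)/((4*(-5)*39 - 26)*43) = -(-2862)/((-780 - 26)*43) = -(-2862)/((-806*43)) = -(-2862)/(-34658) = -(-2862)*(-1)/34658 = -27*53/17329 = -1431/17329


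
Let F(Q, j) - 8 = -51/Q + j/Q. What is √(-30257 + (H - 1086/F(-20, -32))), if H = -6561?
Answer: I*√2989498/9 ≈ 192.11*I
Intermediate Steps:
F(Q, j) = 8 - 51/Q + j/Q (F(Q, j) = 8 + (-51/Q + j/Q) = 8 - 51/Q + j/Q)
√(-30257 + (H - 1086/F(-20, -32))) = √(-30257 + (-6561 - 1086/((-51 - 32 + 8*(-20))/(-20)))) = √(-30257 + (-6561 - 1086/((-(-51 - 32 - 160)/20)))) = √(-30257 + (-6561 - 1086/((-1/20*(-243))))) = √(-30257 + (-6561 - 1086/243/20)) = √(-30257 + (-6561 - 1086*20/243)) = √(-30257 + (-6561 - 1*7240/81)) = √(-30257 + (-6561 - 7240/81)) = √(-30257 - 538681/81) = √(-2989498/81) = I*√2989498/9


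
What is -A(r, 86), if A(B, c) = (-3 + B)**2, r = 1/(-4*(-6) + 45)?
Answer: -42436/4761 ≈ -8.9133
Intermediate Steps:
r = 1/69 (r = 1/(24 + 45) = 1/69 ≈ 0.014493)
-A(r, 86) = -(-3 + 1/69)**2 = -(-206/69)**2 = -1*42436/4761 = -42436/4761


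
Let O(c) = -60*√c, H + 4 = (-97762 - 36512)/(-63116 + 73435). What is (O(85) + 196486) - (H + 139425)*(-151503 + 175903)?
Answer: -35098617470966/10319 - 60*√85 ≈ -3.4014e+9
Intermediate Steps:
H = -175550/10319 (H = -4 + (-97762 - 36512)/(-63116 + 73435) = -4 - 134274/10319 = -175550/10319 ≈ -17.012)
(O(85) + 196486) - (H + 139425)*(-151503 + 175903) = (-60*√85 + 196486) - (-175550/10319 + 139425)*(-151503 + 175903) = (196486 - 60*√85) - 1438551025*24400/10319 = (196486 - 60*√85) - 1*35100645010000/10319 = (196486 - 60*√85) - 35100645010000/10319 = -35098617470966/10319 - 60*√85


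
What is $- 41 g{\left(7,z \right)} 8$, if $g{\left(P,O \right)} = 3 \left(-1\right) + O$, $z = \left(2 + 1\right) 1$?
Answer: $0$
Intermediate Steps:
$z = 3$ ($z = 3 \cdot 1 = 3$)
$g{\left(P,O \right)} = -3 + O$
$- 41 g{\left(7,z \right)} 8 = - 41 \left(-3 + 3\right) 8 = \left(-41\right) 0 \cdot 8 = 0 \cdot 8 = 0$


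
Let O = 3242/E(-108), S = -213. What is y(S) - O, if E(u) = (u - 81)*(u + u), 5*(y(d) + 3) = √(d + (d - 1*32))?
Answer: -62857/20412 + I*√458/5 ≈ -3.0794 + 4.2802*I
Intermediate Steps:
y(d) = -3 + √(-32 + 2*d)/5 (y(d) = -3 + √(d + (d - 1*32))/5 = -3 + √(d + (d - 32))/5 = -3 + √(d + (-32 + d))/5 = -3 + √(-32 + 2*d)/5)
E(u) = 2*u*(-81 + u) (E(u) = (-81 + u)*(2*u) = 2*u*(-81 + u))
O = 1621/20412 (O = 3242/((2*(-108)*(-81 - 108))) = 3242/((2*(-108)*(-189))) = 3242/40824 = 3242*(1/40824) = 1621/20412 ≈ 0.079414)
y(S) - O = (-3 + √(-32 + 2*(-213))/5) - 1*1621/20412 = (-3 + √(-32 - 426)/5) - 1621/20412 = (-3 + √(-458)/5) - 1621/20412 = (-3 + (I*√458)/5) - 1621/20412 = (-3 + I*√458/5) - 1621/20412 = -62857/20412 + I*√458/5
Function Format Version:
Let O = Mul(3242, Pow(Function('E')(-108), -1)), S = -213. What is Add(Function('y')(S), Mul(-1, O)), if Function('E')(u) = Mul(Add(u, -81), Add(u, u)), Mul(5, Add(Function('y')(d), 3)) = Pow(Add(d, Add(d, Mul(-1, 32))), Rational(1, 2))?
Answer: Add(Rational(-62857, 20412), Mul(Rational(1, 5), I, Pow(458, Rational(1, 2)))) ≈ Add(-3.0794, Mul(4.2802, I))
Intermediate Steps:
Function('y')(d) = Add(-3, Mul(Rational(1, 5), Pow(Add(-32, Mul(2, d)), Rational(1, 2)))) (Function('y')(d) = Add(-3, Mul(Rational(1, 5), Pow(Add(d, Add(d, Mul(-1, 32))), Rational(1, 2)))) = Add(-3, Mul(Rational(1, 5), Pow(Add(d, Add(d, -32)), Rational(1, 2)))) = Add(-3, Mul(Rational(1, 5), Pow(Add(d, Add(-32, d)), Rational(1, 2)))) = Add(-3, Mul(Rational(1, 5), Pow(Add(-32, Mul(2, d)), Rational(1, 2)))))
Function('E')(u) = Mul(2, u, Add(-81, u)) (Function('E')(u) = Mul(Add(-81, u), Mul(2, u)) = Mul(2, u, Add(-81, u)))
O = Rational(1621, 20412) (O = Mul(3242, Pow(Mul(2, -108, Add(-81, -108)), -1)) = Mul(3242, Pow(Mul(2, -108, -189), -1)) = Mul(3242, Pow(40824, -1)) = Mul(3242, Rational(1, 40824)) = Rational(1621, 20412) ≈ 0.079414)
Add(Function('y')(S), Mul(-1, O)) = Add(Add(-3, Mul(Rational(1, 5), Pow(Add(-32, Mul(2, -213)), Rational(1, 2)))), Mul(-1, Rational(1621, 20412))) = Add(Add(-3, Mul(Rational(1, 5), Pow(Add(-32, -426), Rational(1, 2)))), Rational(-1621, 20412)) = Add(Add(-3, Mul(Rational(1, 5), Pow(-458, Rational(1, 2)))), Rational(-1621, 20412)) = Add(Add(-3, Mul(Rational(1, 5), Mul(I, Pow(458, Rational(1, 2))))), Rational(-1621, 20412)) = Add(Add(-3, Mul(Rational(1, 5), I, Pow(458, Rational(1, 2)))), Rational(-1621, 20412)) = Add(Rational(-62857, 20412), Mul(Rational(1, 5), I, Pow(458, Rational(1, 2))))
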